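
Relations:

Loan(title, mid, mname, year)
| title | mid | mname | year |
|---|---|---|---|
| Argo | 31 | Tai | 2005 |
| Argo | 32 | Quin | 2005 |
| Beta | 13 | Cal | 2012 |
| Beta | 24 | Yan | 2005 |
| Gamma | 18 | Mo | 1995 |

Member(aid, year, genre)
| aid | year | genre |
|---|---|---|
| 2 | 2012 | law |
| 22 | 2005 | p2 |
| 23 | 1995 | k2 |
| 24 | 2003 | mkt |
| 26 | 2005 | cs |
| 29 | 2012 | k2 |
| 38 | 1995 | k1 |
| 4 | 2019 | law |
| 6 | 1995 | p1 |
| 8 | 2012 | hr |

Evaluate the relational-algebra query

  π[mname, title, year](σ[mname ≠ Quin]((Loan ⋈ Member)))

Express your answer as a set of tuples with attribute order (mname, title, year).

Loan ⋈ Member (natural join on year): {(Argo, 31, Tai, 2005, 22, p2), (Argo, 31, Tai, 2005, 26, cs), (Argo, 32, Quin, 2005, 22, p2), (Argo, 32, Quin, 2005, 26, cs), (Beta, 13, Cal, 2012, 2, law), (Beta, 13, Cal, 2012, 29, k2), (Beta, 13, Cal, 2012, 8, hr), (Beta, 24, Yan, 2005, 22, p2), (Beta, 24, Yan, 2005, 26, cs), (Gamma, 18, Mo, 1995, 23, k2), (Gamma, 18, Mo, 1995, 38, k1), (Gamma, 18, Mo, 1995, 6, p1)}
Selection mname ≠ Quin: {(Argo, 31, Tai, 2005, 22, p2), (Argo, 31, Tai, 2005, 26, cs), (Beta, 13, Cal, 2012, 2, law), (Beta, 13, Cal, 2012, 29, k2), (Beta, 13, Cal, 2012, 8, hr), (Beta, 24, Yan, 2005, 22, p2), (Beta, 24, Yan, 2005, 26, cs), (Gamma, 18, Mo, 1995, 23, k2), (Gamma, 18, Mo, 1995, 38, k1), (Gamma, 18, Mo, 1995, 6, p1)}
π_{mname, title, year} gives {(Cal, Beta, 2012), (Mo, Gamma, 1995), (Tai, Argo, 2005), (Yan, Beta, 2005)} (6 duplicate(s) eliminated).

{(Cal, Beta, 2012), (Mo, Gamma, 1995), (Tai, Argo, 2005), (Yan, Beta, 2005)}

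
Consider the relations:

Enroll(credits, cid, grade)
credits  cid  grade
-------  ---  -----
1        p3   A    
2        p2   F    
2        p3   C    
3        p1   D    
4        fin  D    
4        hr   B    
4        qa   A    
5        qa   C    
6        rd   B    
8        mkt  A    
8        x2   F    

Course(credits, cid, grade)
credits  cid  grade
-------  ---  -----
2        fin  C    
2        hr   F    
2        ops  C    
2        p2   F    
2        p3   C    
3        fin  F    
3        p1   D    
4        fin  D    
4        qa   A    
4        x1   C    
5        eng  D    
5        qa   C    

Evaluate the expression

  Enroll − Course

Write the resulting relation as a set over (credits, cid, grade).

{(1, p3, A), (4, hr, B), (6, rd, B), (8, mkt, A), (8, x2, F)}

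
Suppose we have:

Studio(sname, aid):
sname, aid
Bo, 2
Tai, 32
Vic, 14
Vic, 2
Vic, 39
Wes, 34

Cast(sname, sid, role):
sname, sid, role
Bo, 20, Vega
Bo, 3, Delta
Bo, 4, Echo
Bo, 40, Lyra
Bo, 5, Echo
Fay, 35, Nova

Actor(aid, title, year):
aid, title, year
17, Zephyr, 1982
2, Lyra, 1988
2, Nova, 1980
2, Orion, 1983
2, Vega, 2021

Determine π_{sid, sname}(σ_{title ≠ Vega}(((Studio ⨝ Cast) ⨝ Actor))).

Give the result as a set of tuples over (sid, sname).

{(20, Bo), (3, Bo), (4, Bo), (40, Bo), (5, Bo)}

Natural join on sname: {(Bo, 2, 20, Vega), (Bo, 2, 3, Delta), (Bo, 2, 4, Echo), (Bo, 2, 40, Lyra), (Bo, 2, 5, Echo)}
Natural join on aid: {(Bo, 2, 20, Vega, Lyra, 1988), (Bo, 2, 20, Vega, Nova, 1980), (Bo, 2, 20, Vega, Orion, 1983), (Bo, 2, 20, Vega, Vega, 2021), (Bo, 2, 3, Delta, Lyra, 1988), (Bo, 2, 3, Delta, Nova, 1980), (Bo, 2, 3, Delta, Orion, 1983), (Bo, 2, 3, Delta, Vega, 2021), (Bo, 2, 4, Echo, Lyra, 1988), (Bo, 2, 4, Echo, Nova, 1980), (Bo, 2, 4, Echo, Orion, 1983), (Bo, 2, 4, Echo, Vega, 2021), (Bo, 2, 40, Lyra, Lyra, 1988), (Bo, 2, 40, Lyra, Nova, 1980), (Bo, 2, 40, Lyra, Orion, 1983), (Bo, 2, 40, Lyra, Vega, 2021), (Bo, 2, 5, Echo, Lyra, 1988), (Bo, 2, 5, Echo, Nova, 1980), (Bo, 2, 5, Echo, Orion, 1983), (Bo, 2, 5, Echo, Vega, 2021)}
Filtering on title ≠ Vega leaves {(Bo, 2, 20, Vega, Lyra, 1988), (Bo, 2, 20, Vega, Nova, 1980), (Bo, 2, 20, Vega, Orion, 1983), (Bo, 2, 3, Delta, Lyra, 1988), (Bo, 2, 3, Delta, Nova, 1980), (Bo, 2, 3, Delta, Orion, 1983), (Bo, 2, 4, Echo, Lyra, 1988), (Bo, 2, 4, Echo, Nova, 1980), (Bo, 2, 4, Echo, Orion, 1983), (Bo, 2, 40, Lyra, Lyra, 1988), (Bo, 2, 40, Lyra, Nova, 1980), (Bo, 2, 40, Lyra, Orion, 1983), (Bo, 2, 5, Echo, Lyra, 1988), (Bo, 2, 5, Echo, Nova, 1980), (Bo, 2, 5, Echo, Orion, 1983)}.
π_{sid, sname} gives {(20, Bo), (3, Bo), (4, Bo), (40, Bo), (5, Bo)} (10 duplicate(s) eliminated).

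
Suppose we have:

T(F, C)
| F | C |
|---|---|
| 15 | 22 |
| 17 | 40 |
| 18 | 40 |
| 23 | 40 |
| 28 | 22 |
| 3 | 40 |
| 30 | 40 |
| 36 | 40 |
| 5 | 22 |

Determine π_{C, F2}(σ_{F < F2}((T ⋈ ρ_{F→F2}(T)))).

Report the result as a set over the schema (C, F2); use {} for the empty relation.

ρ[F→F2]: schema becomes (F2, C); tuples unchanged.
T ⋈ ρ_{F→F2}(T) (natural join on C): {(15, 22, 15), (15, 22, 28), (15, 22, 5), (17, 40, 17), (17, 40, 18), (17, 40, 23), (17, 40, 3), (17, 40, 30), (17, 40, 36), (18, 40, 17), (18, 40, 18), (18, 40, 23), (18, 40, 3), (18, 40, 30), (18, 40, 36), (23, 40, 17), (23, 40, 18), (23, 40, 23), (23, 40, 3), (23, 40, 30), (23, 40, 36), (28, 22, 15), (28, 22, 28), (28, 22, 5), (3, 40, 17), (3, 40, 18), (3, 40, 23), (3, 40, 3), (3, 40, 30), (3, 40, 36), (30, 40, 17), (30, 40, 18), (30, 40, 23), (30, 40, 3), (30, 40, 30), (30, 40, 36), (36, 40, 17), (36, 40, 18), (36, 40, 23), (36, 40, 3), (36, 40, 30), (36, 40, 36), (5, 22, 15), (5, 22, 28), (5, 22, 5)}
σ[F < F2]: keep tuples satisfying F < F2 → {(15, 22, 28), (17, 40, 18), (17, 40, 23), (17, 40, 30), (17, 40, 36), (18, 40, 23), (18, 40, 30), (18, 40, 36), (23, 40, 30), (23, 40, 36), (3, 40, 17), (3, 40, 18), (3, 40, 23), (3, 40, 30), (3, 40, 36), (30, 40, 36), (5, 22, 15), (5, 22, 28)}
Keep only column(s) C, F2 (11 duplicate(s) eliminated): {(22, 15), (22, 28), (40, 17), (40, 18), (40, 23), (40, 30), (40, 36)}

{(22, 15), (22, 28), (40, 17), (40, 18), (40, 23), (40, 30), (40, 36)}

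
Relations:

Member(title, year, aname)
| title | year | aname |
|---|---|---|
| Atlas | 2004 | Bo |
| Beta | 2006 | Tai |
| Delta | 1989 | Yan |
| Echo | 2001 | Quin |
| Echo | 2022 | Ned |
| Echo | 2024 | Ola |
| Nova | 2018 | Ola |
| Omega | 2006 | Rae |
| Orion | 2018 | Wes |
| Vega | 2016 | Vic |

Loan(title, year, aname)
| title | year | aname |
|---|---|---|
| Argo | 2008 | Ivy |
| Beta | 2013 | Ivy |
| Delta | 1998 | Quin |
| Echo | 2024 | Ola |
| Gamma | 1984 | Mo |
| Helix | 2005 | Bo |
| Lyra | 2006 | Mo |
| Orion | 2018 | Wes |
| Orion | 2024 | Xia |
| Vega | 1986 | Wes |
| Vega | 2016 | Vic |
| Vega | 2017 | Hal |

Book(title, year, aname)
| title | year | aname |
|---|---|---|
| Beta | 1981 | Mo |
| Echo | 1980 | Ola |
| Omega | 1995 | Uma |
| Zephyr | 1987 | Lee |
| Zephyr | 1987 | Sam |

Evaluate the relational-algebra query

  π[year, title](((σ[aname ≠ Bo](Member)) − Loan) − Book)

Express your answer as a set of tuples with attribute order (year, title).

Apply σ_{aname ≠ Bo}; surviving tuples: {(Beta, 2006, Tai), (Delta, 1989, Yan), (Echo, 2001, Quin), (Echo, 2022, Ned), (Echo, 2024, Ola), (Nova, 2018, Ola), (Omega, 2006, Rae), (Orion, 2018, Wes), (Vega, 2016, Vic)}
Set difference of the two operands is {(Beta, 2006, Tai), (Delta, 1989, Yan), (Echo, 2001, Quin), (Echo, 2022, Ned), (Nova, 2018, Ola), (Omega, 2006, Rae)}.
Set difference of the two operands is {(Beta, 2006, Tai), (Delta, 1989, Yan), (Echo, 2001, Quin), (Echo, 2022, Ned), (Nova, 2018, Ola), (Omega, 2006, Rae)}.
Keep only column(s) year, title: {(1989, Delta), (2001, Echo), (2006, Beta), (2006, Omega), (2018, Nova), (2022, Echo)}

{(1989, Delta), (2001, Echo), (2006, Beta), (2006, Omega), (2018, Nova), (2022, Echo)}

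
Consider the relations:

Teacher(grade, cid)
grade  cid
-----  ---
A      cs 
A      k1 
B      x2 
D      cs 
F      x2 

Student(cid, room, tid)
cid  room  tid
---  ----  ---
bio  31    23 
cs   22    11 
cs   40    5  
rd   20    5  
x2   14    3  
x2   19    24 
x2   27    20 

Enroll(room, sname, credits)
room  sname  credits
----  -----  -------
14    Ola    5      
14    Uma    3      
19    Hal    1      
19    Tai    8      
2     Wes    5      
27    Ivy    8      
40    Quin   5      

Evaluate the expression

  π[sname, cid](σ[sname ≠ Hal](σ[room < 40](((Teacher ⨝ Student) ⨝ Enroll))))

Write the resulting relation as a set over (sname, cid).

{(Ivy, x2), (Ola, x2), (Tai, x2), (Uma, x2)}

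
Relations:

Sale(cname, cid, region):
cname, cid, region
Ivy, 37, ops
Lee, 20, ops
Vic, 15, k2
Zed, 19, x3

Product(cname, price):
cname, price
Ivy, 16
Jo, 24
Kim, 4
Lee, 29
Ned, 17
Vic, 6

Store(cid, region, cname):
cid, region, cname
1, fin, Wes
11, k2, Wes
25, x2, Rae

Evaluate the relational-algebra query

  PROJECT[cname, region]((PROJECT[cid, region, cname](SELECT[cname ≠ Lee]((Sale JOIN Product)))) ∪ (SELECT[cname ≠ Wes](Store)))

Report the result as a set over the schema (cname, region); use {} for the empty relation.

Natural join on cname: {(Ivy, 37, ops, 16), (Lee, 20, ops, 29), (Vic, 15, k2, 6)}
Selection cname ≠ Lee: {(Ivy, 37, ops, 16), (Vic, 15, k2, 6)}
Projecting to cid, region, cname: {(15, k2, Vic), (37, ops, Ivy)}
Selection cname ≠ Wes: {(25, x2, Rae)}
Union: {(15, k2, Vic), (37, ops, Ivy)} with {(25, x2, Rae)} → {(15, k2, Vic), (25, x2, Rae), (37, ops, Ivy)}
Projecting to cname, region: {(Ivy, ops), (Rae, x2), (Vic, k2)}

{(Ivy, ops), (Rae, x2), (Vic, k2)}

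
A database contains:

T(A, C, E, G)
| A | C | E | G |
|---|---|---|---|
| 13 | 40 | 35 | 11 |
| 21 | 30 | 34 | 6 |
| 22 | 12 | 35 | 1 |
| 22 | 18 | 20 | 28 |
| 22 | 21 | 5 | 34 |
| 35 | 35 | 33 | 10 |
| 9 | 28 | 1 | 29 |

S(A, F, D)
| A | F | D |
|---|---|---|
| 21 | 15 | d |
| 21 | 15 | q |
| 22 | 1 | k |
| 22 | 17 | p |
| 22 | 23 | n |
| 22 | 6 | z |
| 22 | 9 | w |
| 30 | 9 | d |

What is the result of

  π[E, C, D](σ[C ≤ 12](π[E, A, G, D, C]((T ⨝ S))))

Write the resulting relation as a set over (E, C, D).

Joining T and S on A yields {(21, 30, 34, 6, 15, d), (21, 30, 34, 6, 15, q), (22, 12, 35, 1, 1, k), (22, 12, 35, 1, 17, p), (22, 12, 35, 1, 23, n), (22, 12, 35, 1, 6, z), (22, 12, 35, 1, 9, w), (22, 18, 20, 28, 1, k), (22, 18, 20, 28, 17, p), (22, 18, 20, 28, 23, n), (22, 18, 20, 28, 6, z), (22, 18, 20, 28, 9, w), (22, 21, 5, 34, 1, k), (22, 21, 5, 34, 17, p), (22, 21, 5, 34, 23, n), (22, 21, 5, 34, 6, z), (22, 21, 5, 34, 9, w)}.
Projecting to E, A, G, D, C: {(20, 22, 28, k, 18), (20, 22, 28, n, 18), (20, 22, 28, p, 18), (20, 22, 28, w, 18), (20, 22, 28, z, 18), (34, 21, 6, d, 30), (34, 21, 6, q, 30), (35, 22, 1, k, 12), (35, 22, 1, n, 12), (35, 22, 1, p, 12), (35, 22, 1, w, 12), (35, 22, 1, z, 12), (5, 22, 34, k, 21), (5, 22, 34, n, 21), (5, 22, 34, p, 21), (5, 22, 34, w, 21), (5, 22, 34, z, 21)}
Apply σ_{C ≤ 12}; surviving tuples: {(35, 22, 1, k, 12), (35, 22, 1, n, 12), (35, 22, 1, p, 12), (35, 22, 1, w, 12), (35, 22, 1, z, 12)}
Projecting to E, C, D: {(35, 12, k), (35, 12, n), (35, 12, p), (35, 12, w), (35, 12, z)}

{(35, 12, k), (35, 12, n), (35, 12, p), (35, 12, w), (35, 12, z)}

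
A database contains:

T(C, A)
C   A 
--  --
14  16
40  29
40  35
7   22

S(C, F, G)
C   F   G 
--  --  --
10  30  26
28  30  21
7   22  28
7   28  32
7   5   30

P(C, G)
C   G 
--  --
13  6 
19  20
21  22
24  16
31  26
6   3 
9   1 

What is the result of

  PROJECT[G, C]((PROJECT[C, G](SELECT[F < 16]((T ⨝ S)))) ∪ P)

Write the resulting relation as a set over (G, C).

{(1, 9), (16, 24), (20, 19), (22, 21), (26, 31), (3, 6), (30, 7), (6, 13)}

T ⋈ S (natural join on C): {(7, 22, 22, 28), (7, 22, 28, 32), (7, 22, 5, 30)}
Apply σ_{F < 16}; surviving tuples: {(7, 22, 5, 30)}
Projecting to C, G: {(7, 30)}
Taking the union: {(13, 6), (19, 20), (21, 22), (24, 16), (31, 26), (6, 3), (7, 30), (9, 1)}
Projecting to G, C: {(1, 9), (16, 24), (20, 19), (22, 21), (26, 31), (3, 6), (30, 7), (6, 13)}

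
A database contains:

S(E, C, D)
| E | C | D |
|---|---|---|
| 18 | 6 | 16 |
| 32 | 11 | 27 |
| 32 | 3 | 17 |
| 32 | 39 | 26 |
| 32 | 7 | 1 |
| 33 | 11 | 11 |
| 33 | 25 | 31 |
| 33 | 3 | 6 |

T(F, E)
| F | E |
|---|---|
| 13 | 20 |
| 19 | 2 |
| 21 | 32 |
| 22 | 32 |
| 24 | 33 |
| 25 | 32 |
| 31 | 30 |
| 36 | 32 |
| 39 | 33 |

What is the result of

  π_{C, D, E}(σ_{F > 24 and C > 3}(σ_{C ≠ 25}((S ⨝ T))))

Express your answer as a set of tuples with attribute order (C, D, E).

{(11, 11, 33), (11, 27, 32), (39, 26, 32), (7, 1, 32)}

Natural join on E: {(32, 11, 27, 21), (32, 11, 27, 22), (32, 11, 27, 25), (32, 11, 27, 36), (32, 3, 17, 21), (32, 3, 17, 22), (32, 3, 17, 25), (32, 3, 17, 36), (32, 39, 26, 21), (32, 39, 26, 22), (32, 39, 26, 25), (32, 39, 26, 36), (32, 7, 1, 21), (32, 7, 1, 22), (32, 7, 1, 25), (32, 7, 1, 36), (33, 11, 11, 24), (33, 11, 11, 39), (33, 25, 31, 24), (33, 25, 31, 39), (33, 3, 6, 24), (33, 3, 6, 39)}
Filtering on C ≠ 25 leaves {(32, 11, 27, 21), (32, 11, 27, 22), (32, 11, 27, 25), (32, 11, 27, 36), (32, 3, 17, 21), (32, 3, 17, 22), (32, 3, 17, 25), (32, 3, 17, 36), (32, 39, 26, 21), (32, 39, 26, 22), (32, 39, 26, 25), (32, 39, 26, 36), (32, 7, 1, 21), (32, 7, 1, 22), (32, 7, 1, 25), (32, 7, 1, 36), (33, 11, 11, 24), (33, 11, 11, 39), (33, 3, 6, 24), (33, 3, 6, 39)}.
Filtering on F > 24 and C > 3 leaves {(32, 11, 27, 25), (32, 11, 27, 36), (32, 39, 26, 25), (32, 39, 26, 36), (32, 7, 1, 25), (32, 7, 1, 36), (33, 11, 11, 39)}.
π[C, D, E]: project onto (C, D, E) (3 duplicate(s) eliminated) → {(11, 11, 33), (11, 27, 32), (39, 26, 32), (7, 1, 32)}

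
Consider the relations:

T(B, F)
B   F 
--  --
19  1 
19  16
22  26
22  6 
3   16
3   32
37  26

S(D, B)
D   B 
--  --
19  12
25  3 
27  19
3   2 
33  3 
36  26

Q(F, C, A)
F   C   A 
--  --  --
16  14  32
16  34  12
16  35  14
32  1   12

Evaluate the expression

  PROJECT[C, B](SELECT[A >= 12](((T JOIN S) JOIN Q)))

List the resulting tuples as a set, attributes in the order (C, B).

T ⋈ S (natural join on B): {(19, 1, 27), (19, 16, 27), (3, 16, 25), (3, 16, 33), (3, 32, 25), (3, 32, 33)}
(T JOIN S) ⋈ Q (natural join on F): {(19, 16, 27, 14, 32), (19, 16, 27, 34, 12), (19, 16, 27, 35, 14), (3, 16, 25, 14, 32), (3, 16, 25, 34, 12), (3, 16, 25, 35, 14), (3, 16, 33, 14, 32), (3, 16, 33, 34, 12), (3, 16, 33, 35, 14), (3, 32, 25, 1, 12), (3, 32, 33, 1, 12)}
Apply σ_{A >= 12}; surviving tuples: {(19, 16, 27, 14, 32), (19, 16, 27, 34, 12), (19, 16, 27, 35, 14), (3, 16, 25, 14, 32), (3, 16, 25, 34, 12), (3, 16, 25, 35, 14), (3, 16, 33, 14, 32), (3, 16, 33, 34, 12), (3, 16, 33, 35, 14), (3, 32, 25, 1, 12), (3, 32, 33, 1, 12)}
Keep only column(s) C, B (4 duplicate(s) eliminated): {(1, 3), (14, 19), (14, 3), (34, 19), (34, 3), (35, 19), (35, 3)}

{(1, 3), (14, 19), (14, 3), (34, 19), (34, 3), (35, 19), (35, 3)}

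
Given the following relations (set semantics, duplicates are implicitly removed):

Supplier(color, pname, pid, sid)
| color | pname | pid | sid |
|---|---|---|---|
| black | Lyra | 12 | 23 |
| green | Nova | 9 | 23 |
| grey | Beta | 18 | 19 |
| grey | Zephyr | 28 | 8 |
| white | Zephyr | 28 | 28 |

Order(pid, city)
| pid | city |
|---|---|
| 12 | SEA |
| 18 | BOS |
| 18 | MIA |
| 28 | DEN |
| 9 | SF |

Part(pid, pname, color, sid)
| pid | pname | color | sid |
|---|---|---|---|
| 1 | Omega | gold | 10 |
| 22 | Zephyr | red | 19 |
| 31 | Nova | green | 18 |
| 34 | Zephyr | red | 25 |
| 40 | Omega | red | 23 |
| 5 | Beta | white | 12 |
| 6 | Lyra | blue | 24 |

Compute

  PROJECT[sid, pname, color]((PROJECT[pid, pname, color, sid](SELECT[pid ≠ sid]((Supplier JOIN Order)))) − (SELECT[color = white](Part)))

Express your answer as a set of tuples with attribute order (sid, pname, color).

Joining Supplier and Order on pid yields {(black, Lyra, 12, 23, SEA), (green, Nova, 9, 23, SF), (grey, Beta, 18, 19, BOS), (grey, Beta, 18, 19, MIA), (grey, Zephyr, 28, 8, DEN), (white, Zephyr, 28, 28, DEN)}.
Apply σ_{pid ≠ sid}; surviving tuples: {(black, Lyra, 12, 23, SEA), (green, Nova, 9, 23, SF), (grey, Beta, 18, 19, BOS), (grey, Beta, 18, 19, MIA), (grey, Zephyr, 28, 8, DEN)}
π[pid, pname, color, sid]: project onto (pid, pname, color, sid) (1 duplicate(s) eliminated) → {(12, Lyra, black, 23), (18, Beta, grey, 19), (28, Zephyr, grey, 8), (9, Nova, green, 23)}
Apply σ_{color = white}; surviving tuples: {(5, Beta, white, 12)}
Taking the difference: {(12, Lyra, black, 23), (18, Beta, grey, 19), (28, Zephyr, grey, 8), (9, Nova, green, 23)}
π[sid, pname, color]: project onto (sid, pname, color) → {(19, Beta, grey), (23, Lyra, black), (23, Nova, green), (8, Zephyr, grey)}

{(19, Beta, grey), (23, Lyra, black), (23, Nova, green), (8, Zephyr, grey)}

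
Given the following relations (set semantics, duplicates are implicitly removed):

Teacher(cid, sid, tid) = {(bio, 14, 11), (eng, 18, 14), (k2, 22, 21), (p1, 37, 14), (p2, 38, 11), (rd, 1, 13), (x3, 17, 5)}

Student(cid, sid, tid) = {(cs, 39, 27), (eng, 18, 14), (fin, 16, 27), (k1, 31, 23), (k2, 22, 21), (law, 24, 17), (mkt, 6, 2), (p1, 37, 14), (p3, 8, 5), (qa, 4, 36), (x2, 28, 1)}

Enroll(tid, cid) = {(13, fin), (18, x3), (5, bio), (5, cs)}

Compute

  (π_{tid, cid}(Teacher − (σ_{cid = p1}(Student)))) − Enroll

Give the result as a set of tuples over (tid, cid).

Apply σ_{cid = p1}; surviving tuples: {(p1, 37, 14)}
Set difference of the two operands is {(bio, 14, 11), (eng, 18, 14), (k2, 22, 21), (p2, 38, 11), (rd, 1, 13), (x3, 17, 5)}.
Keep only column(s) tid, cid: {(11, bio), (11, p2), (13, rd), (14, eng), (21, k2), (5, x3)}
Set difference of the two operands is {(11, bio), (11, p2), (13, rd), (14, eng), (21, k2), (5, x3)}.

{(11, bio), (11, p2), (13, rd), (14, eng), (21, k2), (5, x3)}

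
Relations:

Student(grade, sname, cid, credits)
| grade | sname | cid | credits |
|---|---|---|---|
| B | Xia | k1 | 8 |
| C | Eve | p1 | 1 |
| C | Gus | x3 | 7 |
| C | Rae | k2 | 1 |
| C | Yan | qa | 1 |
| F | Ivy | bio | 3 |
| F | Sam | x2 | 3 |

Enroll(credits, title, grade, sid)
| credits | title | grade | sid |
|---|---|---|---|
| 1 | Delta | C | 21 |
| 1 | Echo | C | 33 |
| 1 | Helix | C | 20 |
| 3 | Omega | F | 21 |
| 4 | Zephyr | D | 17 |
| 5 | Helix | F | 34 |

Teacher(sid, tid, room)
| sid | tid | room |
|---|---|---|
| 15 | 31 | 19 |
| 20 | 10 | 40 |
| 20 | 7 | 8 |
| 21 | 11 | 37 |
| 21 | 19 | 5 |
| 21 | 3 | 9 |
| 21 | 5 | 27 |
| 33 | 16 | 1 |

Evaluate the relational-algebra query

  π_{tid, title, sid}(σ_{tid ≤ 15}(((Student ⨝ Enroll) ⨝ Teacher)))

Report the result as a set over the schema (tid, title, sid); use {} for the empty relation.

{(10, Helix, 20), (11, Delta, 21), (11, Omega, 21), (3, Delta, 21), (3, Omega, 21), (5, Delta, 21), (5, Omega, 21), (7, Helix, 20)}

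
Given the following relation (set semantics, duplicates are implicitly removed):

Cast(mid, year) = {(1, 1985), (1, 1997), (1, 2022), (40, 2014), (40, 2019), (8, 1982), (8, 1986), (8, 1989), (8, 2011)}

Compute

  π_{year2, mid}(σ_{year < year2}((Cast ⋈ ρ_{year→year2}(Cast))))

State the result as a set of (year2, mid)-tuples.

ρ[year→year2]: schema becomes (mid, year2); tuples unchanged.
Cast ⋈ ρ_{year→year2}(Cast) (natural join on mid): {(1, 1985, 1985), (1, 1985, 1997), (1, 1985, 2022), (1, 1997, 1985), (1, 1997, 1997), (1, 1997, 2022), (1, 2022, 1985), (1, 2022, 1997), (1, 2022, 2022), (40, 2014, 2014), (40, 2014, 2019), (40, 2019, 2014), (40, 2019, 2019), (8, 1982, 1982), (8, 1982, 1986), (8, 1982, 1989), (8, 1982, 2011), (8, 1986, 1982), (8, 1986, 1986), (8, 1986, 1989), (8, 1986, 2011), (8, 1989, 1982), (8, 1989, 1986), (8, 1989, 1989), (8, 1989, 2011), (8, 2011, 1982), (8, 2011, 1986), (8, 2011, 1989), (8, 2011, 2011)}
Filtering on year < year2 leaves {(1, 1985, 1997), (1, 1985, 2022), (1, 1997, 2022), (40, 2014, 2019), (8, 1982, 1986), (8, 1982, 1989), (8, 1982, 2011), (8, 1986, 1989), (8, 1986, 2011), (8, 1989, 2011)}.
π_{year2, mid} gives {(1986, 8), (1989, 8), (1997, 1), (2011, 8), (2019, 40), (2022, 1)} (4 duplicate(s) eliminated).

{(1986, 8), (1989, 8), (1997, 1), (2011, 8), (2019, 40), (2022, 1)}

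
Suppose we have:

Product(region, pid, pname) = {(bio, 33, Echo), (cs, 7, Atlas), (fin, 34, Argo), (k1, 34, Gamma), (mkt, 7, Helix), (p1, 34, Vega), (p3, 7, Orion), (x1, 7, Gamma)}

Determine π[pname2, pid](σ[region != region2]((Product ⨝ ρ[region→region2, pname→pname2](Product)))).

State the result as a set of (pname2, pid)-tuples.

{(Argo, 34), (Atlas, 7), (Gamma, 34), (Gamma, 7), (Helix, 7), (Orion, 7), (Vega, 34)}

ρ[region→region2, pname→pname2]: schema becomes (region2, pid, pname2); tuples unchanged.
Product ⋈ ρ[region→region2, pname→pname2](Product) (natural join on pid): {(bio, 33, Echo, bio, Echo), (cs, 7, Atlas, cs, Atlas), (cs, 7, Atlas, mkt, Helix), (cs, 7, Atlas, p3, Orion), (cs, 7, Atlas, x1, Gamma), (fin, 34, Argo, fin, Argo), (fin, 34, Argo, k1, Gamma), (fin, 34, Argo, p1, Vega), (k1, 34, Gamma, fin, Argo), (k1, 34, Gamma, k1, Gamma), (k1, 34, Gamma, p1, Vega), (mkt, 7, Helix, cs, Atlas), (mkt, 7, Helix, mkt, Helix), (mkt, 7, Helix, p3, Orion), (mkt, 7, Helix, x1, Gamma), (p1, 34, Vega, fin, Argo), (p1, 34, Vega, k1, Gamma), (p1, 34, Vega, p1, Vega), (p3, 7, Orion, cs, Atlas), (p3, 7, Orion, mkt, Helix), (p3, 7, Orion, p3, Orion), (p3, 7, Orion, x1, Gamma), (x1, 7, Gamma, cs, Atlas), (x1, 7, Gamma, mkt, Helix), (x1, 7, Gamma, p3, Orion), (x1, 7, Gamma, x1, Gamma)}
Selection region != region2: {(cs, 7, Atlas, mkt, Helix), (cs, 7, Atlas, p3, Orion), (cs, 7, Atlas, x1, Gamma), (fin, 34, Argo, k1, Gamma), (fin, 34, Argo, p1, Vega), (k1, 34, Gamma, fin, Argo), (k1, 34, Gamma, p1, Vega), (mkt, 7, Helix, cs, Atlas), (mkt, 7, Helix, p3, Orion), (mkt, 7, Helix, x1, Gamma), (p1, 34, Vega, fin, Argo), (p1, 34, Vega, k1, Gamma), (p3, 7, Orion, cs, Atlas), (p3, 7, Orion, mkt, Helix), (p3, 7, Orion, x1, Gamma), (x1, 7, Gamma, cs, Atlas), (x1, 7, Gamma, mkt, Helix), (x1, 7, Gamma, p3, Orion)}
Keep only column(s) pname2, pid (11 duplicate(s) eliminated): {(Argo, 34), (Atlas, 7), (Gamma, 34), (Gamma, 7), (Helix, 7), (Orion, 7), (Vega, 34)}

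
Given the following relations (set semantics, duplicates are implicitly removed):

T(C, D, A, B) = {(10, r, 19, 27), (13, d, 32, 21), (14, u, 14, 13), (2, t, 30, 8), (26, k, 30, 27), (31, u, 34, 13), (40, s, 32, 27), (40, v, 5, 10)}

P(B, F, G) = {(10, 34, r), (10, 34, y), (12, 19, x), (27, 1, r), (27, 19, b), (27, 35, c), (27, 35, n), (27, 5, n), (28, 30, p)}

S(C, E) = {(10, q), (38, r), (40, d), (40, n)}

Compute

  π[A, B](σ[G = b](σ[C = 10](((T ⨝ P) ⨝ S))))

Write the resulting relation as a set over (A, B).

{(19, 27)}

T ⋈ P (natural join on B): {(10, r, 19, 27, 1, r), (10, r, 19, 27, 19, b), (10, r, 19, 27, 35, c), (10, r, 19, 27, 35, n), (10, r, 19, 27, 5, n), (26, k, 30, 27, 1, r), (26, k, 30, 27, 19, b), (26, k, 30, 27, 35, c), (26, k, 30, 27, 35, n), (26, k, 30, 27, 5, n), (40, s, 32, 27, 1, r), (40, s, 32, 27, 19, b), (40, s, 32, 27, 35, c), (40, s, 32, 27, 35, n), (40, s, 32, 27, 5, n), (40, v, 5, 10, 34, r), (40, v, 5, 10, 34, y)}
(T ⨝ P) ⋈ S (natural join on C): {(10, r, 19, 27, 1, r, q), (10, r, 19, 27, 19, b, q), (10, r, 19, 27, 35, c, q), (10, r, 19, 27, 35, n, q), (10, r, 19, 27, 5, n, q), (40, s, 32, 27, 1, r, d), (40, s, 32, 27, 1, r, n), (40, s, 32, 27, 19, b, d), (40, s, 32, 27, 19, b, n), (40, s, 32, 27, 35, c, d), (40, s, 32, 27, 35, c, n), (40, s, 32, 27, 35, n, d), (40, s, 32, 27, 35, n, n), (40, s, 32, 27, 5, n, d), (40, s, 32, 27, 5, n, n), (40, v, 5, 10, 34, r, d), (40, v, 5, 10, 34, r, n), (40, v, 5, 10, 34, y, d), (40, v, 5, 10, 34, y, n)}
Apply σ_{C = 10}; surviving tuples: {(10, r, 19, 27, 1, r, q), (10, r, 19, 27, 19, b, q), (10, r, 19, 27, 35, c, q), (10, r, 19, 27, 35, n, q), (10, r, 19, 27, 5, n, q)}
Apply σ_{G = b}; surviving tuples: {(10, r, 19, 27, 19, b, q)}
π_{A, B} gives {(19, 27)}.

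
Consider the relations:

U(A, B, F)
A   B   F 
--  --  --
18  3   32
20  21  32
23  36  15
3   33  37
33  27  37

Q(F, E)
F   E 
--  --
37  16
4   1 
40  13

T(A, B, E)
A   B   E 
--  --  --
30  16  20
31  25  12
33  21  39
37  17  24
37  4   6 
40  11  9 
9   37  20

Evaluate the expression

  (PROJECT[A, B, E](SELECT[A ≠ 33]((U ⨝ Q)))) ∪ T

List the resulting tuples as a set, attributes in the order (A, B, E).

{(3, 33, 16), (30, 16, 20), (31, 25, 12), (33, 21, 39), (37, 17, 24), (37, 4, 6), (40, 11, 9), (9, 37, 20)}

Joining U and Q on F yields {(3, 33, 37, 16), (33, 27, 37, 16)}.
σ[A ≠ 33]: keep tuples satisfying A ≠ 33 → {(3, 33, 37, 16)}
π[A, B, E]: project onto (A, B, E) → {(3, 33, 16)}
Union: {(3, 33, 16)} with {(30, 16, 20), (31, 25, 12), (33, 21, 39), (37, 17, 24), (37, 4, 6), (40, 11, 9), (9, 37, 20)} → {(3, 33, 16), (30, 16, 20), (31, 25, 12), (33, 21, 39), (37, 17, 24), (37, 4, 6), (40, 11, 9), (9, 37, 20)}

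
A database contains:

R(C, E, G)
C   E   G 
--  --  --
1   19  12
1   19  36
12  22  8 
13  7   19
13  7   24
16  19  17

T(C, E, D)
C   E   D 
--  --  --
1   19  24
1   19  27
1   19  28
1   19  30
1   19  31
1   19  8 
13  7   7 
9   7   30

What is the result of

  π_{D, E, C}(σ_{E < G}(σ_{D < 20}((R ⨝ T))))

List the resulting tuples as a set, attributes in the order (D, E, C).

{(7, 7, 13), (8, 19, 1)}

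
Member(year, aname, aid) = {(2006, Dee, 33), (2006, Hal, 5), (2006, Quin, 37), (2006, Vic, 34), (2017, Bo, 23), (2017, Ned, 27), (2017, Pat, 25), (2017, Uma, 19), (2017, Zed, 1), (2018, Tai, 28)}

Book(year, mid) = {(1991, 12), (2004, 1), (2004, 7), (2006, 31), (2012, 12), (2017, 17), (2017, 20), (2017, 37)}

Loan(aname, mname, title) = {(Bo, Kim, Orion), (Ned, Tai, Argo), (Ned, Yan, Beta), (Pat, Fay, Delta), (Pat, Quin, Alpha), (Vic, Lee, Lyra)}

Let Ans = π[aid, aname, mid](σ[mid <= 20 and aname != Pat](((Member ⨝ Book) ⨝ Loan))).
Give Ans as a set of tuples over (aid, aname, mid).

{(23, Bo, 17), (23, Bo, 20), (27, Ned, 17), (27, Ned, 20)}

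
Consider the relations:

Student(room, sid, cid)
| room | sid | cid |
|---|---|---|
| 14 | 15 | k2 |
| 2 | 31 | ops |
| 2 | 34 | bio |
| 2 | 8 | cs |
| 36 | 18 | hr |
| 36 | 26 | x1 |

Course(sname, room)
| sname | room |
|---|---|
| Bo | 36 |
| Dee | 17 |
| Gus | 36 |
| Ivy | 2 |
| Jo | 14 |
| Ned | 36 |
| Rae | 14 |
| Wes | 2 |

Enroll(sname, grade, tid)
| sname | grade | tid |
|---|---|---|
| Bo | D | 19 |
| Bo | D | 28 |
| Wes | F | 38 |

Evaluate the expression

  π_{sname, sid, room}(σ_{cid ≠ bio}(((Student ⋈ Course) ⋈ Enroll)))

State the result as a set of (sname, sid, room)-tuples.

Joining Student and Course on room yields {(14, 15, k2, Jo), (14, 15, k2, Rae), (2, 31, ops, Ivy), (2, 31, ops, Wes), (2, 34, bio, Ivy), (2, 34, bio, Wes), (2, 8, cs, Ivy), (2, 8, cs, Wes), (36, 18, hr, Bo), (36, 18, hr, Gus), (36, 18, hr, Ned), (36, 26, x1, Bo), (36, 26, x1, Gus), (36, 26, x1, Ned)}.
Joining (Student ⋈ Course) and Enroll on sname yields {(2, 31, ops, Wes, F, 38), (2, 34, bio, Wes, F, 38), (2, 8, cs, Wes, F, 38), (36, 18, hr, Bo, D, 19), (36, 18, hr, Bo, D, 28), (36, 26, x1, Bo, D, 19), (36, 26, x1, Bo, D, 28)}.
σ[cid ≠ bio]: keep tuples satisfying cid ≠ bio → {(2, 31, ops, Wes, F, 38), (2, 8, cs, Wes, F, 38), (36, 18, hr, Bo, D, 19), (36, 18, hr, Bo, D, 28), (36, 26, x1, Bo, D, 19), (36, 26, x1, Bo, D, 28)}
π_{sname, sid, room} gives {(Bo, 18, 36), (Bo, 26, 36), (Wes, 31, 2), (Wes, 8, 2)} (2 duplicate(s) eliminated).

{(Bo, 18, 36), (Bo, 26, 36), (Wes, 31, 2), (Wes, 8, 2)}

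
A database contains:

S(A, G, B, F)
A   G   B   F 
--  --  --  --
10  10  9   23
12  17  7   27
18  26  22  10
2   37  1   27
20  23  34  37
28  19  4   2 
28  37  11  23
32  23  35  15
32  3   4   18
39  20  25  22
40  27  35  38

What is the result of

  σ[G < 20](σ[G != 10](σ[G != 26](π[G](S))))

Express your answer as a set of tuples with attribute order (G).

Projecting to G (2 duplicate(s) eliminated): {10, 17, 19, 20, 23, 26, 27, 3, 37}
σ[G != 26]: keep tuples satisfying G != 26 → {10, 17, 19, 20, 23, 27, 3, 37}
σ[G != 10]: keep tuples satisfying G != 10 → {17, 19, 20, 23, 27, 3, 37}
σ[G < 20]: keep tuples satisfying G < 20 → {17, 19, 3}

{17, 19, 3}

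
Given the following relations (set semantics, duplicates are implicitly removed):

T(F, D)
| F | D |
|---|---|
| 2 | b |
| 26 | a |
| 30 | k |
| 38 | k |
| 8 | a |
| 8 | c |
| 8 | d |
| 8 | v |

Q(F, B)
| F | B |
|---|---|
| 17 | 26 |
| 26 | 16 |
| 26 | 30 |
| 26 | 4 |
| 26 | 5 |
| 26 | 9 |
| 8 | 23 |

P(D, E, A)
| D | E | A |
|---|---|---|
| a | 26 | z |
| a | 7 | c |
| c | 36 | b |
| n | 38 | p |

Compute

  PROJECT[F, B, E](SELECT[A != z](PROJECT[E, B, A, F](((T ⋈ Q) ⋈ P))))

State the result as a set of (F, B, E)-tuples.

T ⋈ Q (natural join on F): {(26, a, 16), (26, a, 30), (26, a, 4), (26, a, 5), (26, a, 9), (8, a, 23), (8, c, 23), (8, d, 23), (8, v, 23)}
(T ⋈ Q) ⋈ P (natural join on D): {(26, a, 16, 26, z), (26, a, 16, 7, c), (26, a, 30, 26, z), (26, a, 30, 7, c), (26, a, 4, 26, z), (26, a, 4, 7, c), (26, a, 5, 26, z), (26, a, 5, 7, c), (26, a, 9, 26, z), (26, a, 9, 7, c), (8, a, 23, 26, z), (8, a, 23, 7, c), (8, c, 23, 36, b)}
π[E, B, A, F]: project onto (E, B, A, F) → {(26, 16, z, 26), (26, 23, z, 8), (26, 30, z, 26), (26, 4, z, 26), (26, 5, z, 26), (26, 9, z, 26), (36, 23, b, 8), (7, 16, c, 26), (7, 23, c, 8), (7, 30, c, 26), (7, 4, c, 26), (7, 5, c, 26), (7, 9, c, 26)}
Filtering on A != z leaves {(36, 23, b, 8), (7, 16, c, 26), (7, 23, c, 8), (7, 30, c, 26), (7, 4, c, 26), (7, 5, c, 26), (7, 9, c, 26)}.
π[F, B, E]: project onto (F, B, E) → {(26, 16, 7), (26, 30, 7), (26, 4, 7), (26, 5, 7), (26, 9, 7), (8, 23, 36), (8, 23, 7)}

{(26, 16, 7), (26, 30, 7), (26, 4, 7), (26, 5, 7), (26, 9, 7), (8, 23, 36), (8, 23, 7)}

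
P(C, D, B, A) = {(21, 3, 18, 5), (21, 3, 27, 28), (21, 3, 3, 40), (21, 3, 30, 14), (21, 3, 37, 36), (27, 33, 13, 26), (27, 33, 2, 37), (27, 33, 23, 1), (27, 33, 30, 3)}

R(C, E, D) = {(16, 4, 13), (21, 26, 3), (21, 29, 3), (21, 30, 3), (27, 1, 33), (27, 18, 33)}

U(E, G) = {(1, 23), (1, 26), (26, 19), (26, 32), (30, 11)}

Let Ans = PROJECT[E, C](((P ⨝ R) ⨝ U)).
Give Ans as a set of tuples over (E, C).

{(1, 27), (26, 21), (30, 21)}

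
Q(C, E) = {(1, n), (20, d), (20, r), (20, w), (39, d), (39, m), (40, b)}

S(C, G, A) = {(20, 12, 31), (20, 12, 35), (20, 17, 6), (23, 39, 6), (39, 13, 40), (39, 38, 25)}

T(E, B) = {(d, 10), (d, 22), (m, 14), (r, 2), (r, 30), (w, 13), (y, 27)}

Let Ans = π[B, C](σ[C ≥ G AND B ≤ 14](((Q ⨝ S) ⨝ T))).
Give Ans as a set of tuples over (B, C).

{(10, 20), (10, 39), (13, 20), (14, 39), (2, 20)}

Natural join on C: {(20, d, 12, 31), (20, d, 12, 35), (20, d, 17, 6), (20, r, 12, 31), (20, r, 12, 35), (20, r, 17, 6), (20, w, 12, 31), (20, w, 12, 35), (20, w, 17, 6), (39, d, 13, 40), (39, d, 38, 25), (39, m, 13, 40), (39, m, 38, 25)}
Natural join on E: {(20, d, 12, 31, 10), (20, d, 12, 31, 22), (20, d, 12, 35, 10), (20, d, 12, 35, 22), (20, d, 17, 6, 10), (20, d, 17, 6, 22), (20, r, 12, 31, 2), (20, r, 12, 31, 30), (20, r, 12, 35, 2), (20, r, 12, 35, 30), (20, r, 17, 6, 2), (20, r, 17, 6, 30), (20, w, 12, 31, 13), (20, w, 12, 35, 13), (20, w, 17, 6, 13), (39, d, 13, 40, 10), (39, d, 13, 40, 22), (39, d, 38, 25, 10), (39, d, 38, 25, 22), (39, m, 13, 40, 14), (39, m, 38, 25, 14)}
Filtering on C ≥ G AND B ≤ 14 leaves {(20, d, 12, 31, 10), (20, d, 12, 35, 10), (20, d, 17, 6, 10), (20, r, 12, 31, 2), (20, r, 12, 35, 2), (20, r, 17, 6, 2), (20, w, 12, 31, 13), (20, w, 12, 35, 13), (20, w, 17, 6, 13), (39, d, 13, 40, 10), (39, d, 38, 25, 10), (39, m, 13, 40, 14), (39, m, 38, 25, 14)}.
Keep only column(s) B, C (8 duplicate(s) eliminated): {(10, 20), (10, 39), (13, 20), (14, 39), (2, 20)}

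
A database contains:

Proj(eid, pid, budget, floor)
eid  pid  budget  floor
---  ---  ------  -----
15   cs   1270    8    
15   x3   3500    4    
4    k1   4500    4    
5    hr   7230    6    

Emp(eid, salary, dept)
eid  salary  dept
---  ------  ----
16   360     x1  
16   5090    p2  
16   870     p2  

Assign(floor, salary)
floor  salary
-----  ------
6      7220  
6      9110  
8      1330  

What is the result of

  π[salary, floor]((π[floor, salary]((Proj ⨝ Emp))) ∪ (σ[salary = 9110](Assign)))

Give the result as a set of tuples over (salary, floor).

{(9110, 6)}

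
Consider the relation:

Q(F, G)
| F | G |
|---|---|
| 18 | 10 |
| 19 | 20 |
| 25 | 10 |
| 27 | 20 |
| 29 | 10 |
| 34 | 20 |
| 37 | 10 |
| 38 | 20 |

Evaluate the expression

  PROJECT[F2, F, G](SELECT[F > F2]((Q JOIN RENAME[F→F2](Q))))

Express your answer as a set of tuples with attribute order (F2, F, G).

ρ[F→F2]: schema becomes (F2, G); tuples unchanged.
Q ⋈ RENAME[F→F2](Q) (natural join on G): {(18, 10, 18), (18, 10, 25), (18, 10, 29), (18, 10, 37), (19, 20, 19), (19, 20, 27), (19, 20, 34), (19, 20, 38), (25, 10, 18), (25, 10, 25), (25, 10, 29), (25, 10, 37), (27, 20, 19), (27, 20, 27), (27, 20, 34), (27, 20, 38), (29, 10, 18), (29, 10, 25), (29, 10, 29), (29, 10, 37), (34, 20, 19), (34, 20, 27), (34, 20, 34), (34, 20, 38), (37, 10, 18), (37, 10, 25), (37, 10, 29), (37, 10, 37), (38, 20, 19), (38, 20, 27), (38, 20, 34), (38, 20, 38)}
σ[F > F2]: keep tuples satisfying F > F2 → {(25, 10, 18), (27, 20, 19), (29, 10, 18), (29, 10, 25), (34, 20, 19), (34, 20, 27), (37, 10, 18), (37, 10, 25), (37, 10, 29), (38, 20, 19), (38, 20, 27), (38, 20, 34)}
Projecting to F2, F, G: {(18, 25, 10), (18, 29, 10), (18, 37, 10), (19, 27, 20), (19, 34, 20), (19, 38, 20), (25, 29, 10), (25, 37, 10), (27, 34, 20), (27, 38, 20), (29, 37, 10), (34, 38, 20)}

{(18, 25, 10), (18, 29, 10), (18, 37, 10), (19, 27, 20), (19, 34, 20), (19, 38, 20), (25, 29, 10), (25, 37, 10), (27, 34, 20), (27, 38, 20), (29, 37, 10), (34, 38, 20)}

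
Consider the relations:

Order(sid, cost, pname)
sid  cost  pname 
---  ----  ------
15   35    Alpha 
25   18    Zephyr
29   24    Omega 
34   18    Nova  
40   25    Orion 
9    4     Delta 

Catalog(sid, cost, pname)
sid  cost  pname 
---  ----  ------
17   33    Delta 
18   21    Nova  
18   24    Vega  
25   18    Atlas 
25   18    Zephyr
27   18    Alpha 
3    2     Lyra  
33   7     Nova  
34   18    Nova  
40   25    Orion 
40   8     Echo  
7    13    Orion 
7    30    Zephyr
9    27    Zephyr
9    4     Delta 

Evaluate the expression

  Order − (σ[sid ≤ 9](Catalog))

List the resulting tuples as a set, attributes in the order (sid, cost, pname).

Apply σ_{sid ≤ 9}; surviving tuples: {(3, 2, Lyra), (7, 13, Orion), (7, 30, Zephyr), (9, 27, Zephyr), (9, 4, Delta)}
Set difference of the two operands is {(15, 35, Alpha), (25, 18, Zephyr), (29, 24, Omega), (34, 18, Nova), (40, 25, Orion)}.

{(15, 35, Alpha), (25, 18, Zephyr), (29, 24, Omega), (34, 18, Nova), (40, 25, Orion)}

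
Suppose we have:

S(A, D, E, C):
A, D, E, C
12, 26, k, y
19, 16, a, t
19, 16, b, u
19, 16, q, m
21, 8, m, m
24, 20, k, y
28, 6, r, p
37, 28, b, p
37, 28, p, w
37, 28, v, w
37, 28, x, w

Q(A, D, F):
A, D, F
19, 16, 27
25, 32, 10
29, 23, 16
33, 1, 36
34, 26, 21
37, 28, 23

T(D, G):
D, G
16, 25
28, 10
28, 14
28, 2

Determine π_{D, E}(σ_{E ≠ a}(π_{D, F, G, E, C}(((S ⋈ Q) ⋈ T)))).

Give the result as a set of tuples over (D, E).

{(16, b), (16, q), (28, b), (28, p), (28, v), (28, x)}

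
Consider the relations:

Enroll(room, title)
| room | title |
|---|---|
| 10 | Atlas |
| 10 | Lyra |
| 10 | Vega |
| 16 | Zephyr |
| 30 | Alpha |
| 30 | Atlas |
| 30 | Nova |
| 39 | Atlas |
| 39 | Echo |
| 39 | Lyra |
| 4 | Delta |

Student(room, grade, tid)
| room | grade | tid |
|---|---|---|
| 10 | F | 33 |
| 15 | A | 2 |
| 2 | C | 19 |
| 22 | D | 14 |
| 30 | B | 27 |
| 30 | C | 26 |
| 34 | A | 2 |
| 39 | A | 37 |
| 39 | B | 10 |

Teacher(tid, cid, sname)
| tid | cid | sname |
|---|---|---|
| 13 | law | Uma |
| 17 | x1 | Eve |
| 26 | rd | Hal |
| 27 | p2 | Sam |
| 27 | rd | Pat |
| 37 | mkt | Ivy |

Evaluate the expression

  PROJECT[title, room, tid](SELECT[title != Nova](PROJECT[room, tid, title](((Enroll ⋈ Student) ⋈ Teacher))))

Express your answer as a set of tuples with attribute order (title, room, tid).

{(Alpha, 30, 26), (Alpha, 30, 27), (Atlas, 30, 26), (Atlas, 30, 27), (Atlas, 39, 37), (Echo, 39, 37), (Lyra, 39, 37)}

Natural join on room: {(10, Atlas, F, 33), (10, Lyra, F, 33), (10, Vega, F, 33), (30, Alpha, B, 27), (30, Alpha, C, 26), (30, Atlas, B, 27), (30, Atlas, C, 26), (30, Nova, B, 27), (30, Nova, C, 26), (39, Atlas, A, 37), (39, Atlas, B, 10), (39, Echo, A, 37), (39, Echo, B, 10), (39, Lyra, A, 37), (39, Lyra, B, 10)}
Natural join on tid: {(30, Alpha, B, 27, p2, Sam), (30, Alpha, B, 27, rd, Pat), (30, Alpha, C, 26, rd, Hal), (30, Atlas, B, 27, p2, Sam), (30, Atlas, B, 27, rd, Pat), (30, Atlas, C, 26, rd, Hal), (30, Nova, B, 27, p2, Sam), (30, Nova, B, 27, rd, Pat), (30, Nova, C, 26, rd, Hal), (39, Atlas, A, 37, mkt, Ivy), (39, Echo, A, 37, mkt, Ivy), (39, Lyra, A, 37, mkt, Ivy)}
Projecting to room, tid, title (3 duplicate(s) eliminated): {(30, 26, Alpha), (30, 26, Atlas), (30, 26, Nova), (30, 27, Alpha), (30, 27, Atlas), (30, 27, Nova), (39, 37, Atlas), (39, 37, Echo), (39, 37, Lyra)}
σ[title != Nova]: keep tuples satisfying title != Nova → {(30, 26, Alpha), (30, 26, Atlas), (30, 27, Alpha), (30, 27, Atlas), (39, 37, Atlas), (39, 37, Echo), (39, 37, Lyra)}
Projecting to title, room, tid: {(Alpha, 30, 26), (Alpha, 30, 27), (Atlas, 30, 26), (Atlas, 30, 27), (Atlas, 39, 37), (Echo, 39, 37), (Lyra, 39, 37)}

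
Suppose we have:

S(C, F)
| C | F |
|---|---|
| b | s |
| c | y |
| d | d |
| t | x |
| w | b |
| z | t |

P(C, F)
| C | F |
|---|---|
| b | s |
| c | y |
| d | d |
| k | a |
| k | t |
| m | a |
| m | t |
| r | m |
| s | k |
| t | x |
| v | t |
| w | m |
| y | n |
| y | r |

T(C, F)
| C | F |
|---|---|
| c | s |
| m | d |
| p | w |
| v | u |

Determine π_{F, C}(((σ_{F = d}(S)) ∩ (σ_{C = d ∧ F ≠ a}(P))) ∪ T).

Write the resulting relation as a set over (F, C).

Filtering on F = d leaves {(d, d)}.
Filtering on C = d ∧ F ≠ a leaves {(d, d)}.
Taking the intersection: {(d, d)}
Taking the union: {(c, s), (d, d), (m, d), (p, w), (v, u)}
π_{F, C} gives {(d, d), (d, m), (s, c), (u, v), (w, p)}.

{(d, d), (d, m), (s, c), (u, v), (w, p)}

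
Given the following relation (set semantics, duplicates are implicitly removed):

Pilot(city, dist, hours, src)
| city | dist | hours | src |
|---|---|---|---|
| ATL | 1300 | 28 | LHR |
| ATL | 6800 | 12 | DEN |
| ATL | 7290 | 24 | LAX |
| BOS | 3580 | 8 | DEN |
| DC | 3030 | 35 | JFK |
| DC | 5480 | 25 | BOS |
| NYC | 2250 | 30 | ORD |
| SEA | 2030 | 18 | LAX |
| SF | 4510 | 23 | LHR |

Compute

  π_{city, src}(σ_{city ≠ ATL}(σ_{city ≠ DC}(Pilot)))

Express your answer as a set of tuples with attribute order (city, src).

{(BOS, DEN), (NYC, ORD), (SEA, LAX), (SF, LHR)}

Selection city ≠ DC: {(ATL, 1300, 28, LHR), (ATL, 6800, 12, DEN), (ATL, 7290, 24, LAX), (BOS, 3580, 8, DEN), (NYC, 2250, 30, ORD), (SEA, 2030, 18, LAX), (SF, 4510, 23, LHR)}
Selection city ≠ ATL: {(BOS, 3580, 8, DEN), (NYC, 2250, 30, ORD), (SEA, 2030, 18, LAX), (SF, 4510, 23, LHR)}
π_{city, src} gives {(BOS, DEN), (NYC, ORD), (SEA, LAX), (SF, LHR)}.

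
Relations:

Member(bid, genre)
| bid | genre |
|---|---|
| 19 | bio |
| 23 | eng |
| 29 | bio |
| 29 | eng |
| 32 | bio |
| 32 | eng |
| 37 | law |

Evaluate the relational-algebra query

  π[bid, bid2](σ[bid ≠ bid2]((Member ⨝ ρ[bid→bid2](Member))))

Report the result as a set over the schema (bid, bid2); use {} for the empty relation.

{(19, 29), (19, 32), (23, 29), (23, 32), (29, 19), (29, 23), (29, 32), (32, 19), (32, 23), (32, 29)}

ρ[bid→bid2]: schema becomes (bid2, genre); tuples unchanged.
Joining Member and ρ[bid→bid2](Member) on genre yields {(19, bio, 19), (19, bio, 29), (19, bio, 32), (23, eng, 23), (23, eng, 29), (23, eng, 32), (29, bio, 19), (29, bio, 29), (29, bio, 32), (29, eng, 23), (29, eng, 29), (29, eng, 32), (32, bio, 19), (32, bio, 29), (32, bio, 32), (32, eng, 23), (32, eng, 29), (32, eng, 32), (37, law, 37)}.
Apply σ_{bid ≠ bid2}; surviving tuples: {(19, bio, 29), (19, bio, 32), (23, eng, 29), (23, eng, 32), (29, bio, 19), (29, bio, 32), (29, eng, 23), (29, eng, 32), (32, bio, 19), (32, bio, 29), (32, eng, 23), (32, eng, 29)}
π_{bid, bid2} gives {(19, 29), (19, 32), (23, 29), (23, 32), (29, 19), (29, 23), (29, 32), (32, 19), (32, 23), (32, 29)} (2 duplicate(s) eliminated).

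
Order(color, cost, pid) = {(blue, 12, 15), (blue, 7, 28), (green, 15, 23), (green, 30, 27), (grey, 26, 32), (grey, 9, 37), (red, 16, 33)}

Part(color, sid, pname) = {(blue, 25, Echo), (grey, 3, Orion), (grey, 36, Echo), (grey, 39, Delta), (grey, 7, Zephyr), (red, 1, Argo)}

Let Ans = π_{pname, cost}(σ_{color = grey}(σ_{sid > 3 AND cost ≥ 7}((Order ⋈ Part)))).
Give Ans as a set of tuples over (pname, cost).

{(Delta, 26), (Delta, 9), (Echo, 26), (Echo, 9), (Zephyr, 26), (Zephyr, 9)}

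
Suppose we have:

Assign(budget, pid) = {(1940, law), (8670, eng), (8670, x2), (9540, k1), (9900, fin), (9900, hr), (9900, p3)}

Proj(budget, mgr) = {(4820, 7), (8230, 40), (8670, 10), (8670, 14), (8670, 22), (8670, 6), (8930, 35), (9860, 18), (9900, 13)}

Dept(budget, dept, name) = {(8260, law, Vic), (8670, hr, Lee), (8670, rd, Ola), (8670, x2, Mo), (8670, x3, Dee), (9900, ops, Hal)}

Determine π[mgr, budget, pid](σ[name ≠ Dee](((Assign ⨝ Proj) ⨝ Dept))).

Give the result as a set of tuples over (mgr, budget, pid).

Assign ⋈ Proj (natural join on budget): {(8670, eng, 10), (8670, eng, 14), (8670, eng, 22), (8670, eng, 6), (8670, x2, 10), (8670, x2, 14), (8670, x2, 22), (8670, x2, 6), (9900, fin, 13), (9900, hr, 13), (9900, p3, 13)}
(Assign ⨝ Proj) ⋈ Dept (natural join on budget): {(8670, eng, 10, hr, Lee), (8670, eng, 10, rd, Ola), (8670, eng, 10, x2, Mo), (8670, eng, 10, x3, Dee), (8670, eng, 14, hr, Lee), (8670, eng, 14, rd, Ola), (8670, eng, 14, x2, Mo), (8670, eng, 14, x3, Dee), (8670, eng, 22, hr, Lee), (8670, eng, 22, rd, Ola), (8670, eng, 22, x2, Mo), (8670, eng, 22, x3, Dee), (8670, eng, 6, hr, Lee), (8670, eng, 6, rd, Ola), (8670, eng, 6, x2, Mo), (8670, eng, 6, x3, Dee), (8670, x2, 10, hr, Lee), (8670, x2, 10, rd, Ola), (8670, x2, 10, x2, Mo), (8670, x2, 10, x3, Dee), (8670, x2, 14, hr, Lee), (8670, x2, 14, rd, Ola), (8670, x2, 14, x2, Mo), (8670, x2, 14, x3, Dee), (8670, x2, 22, hr, Lee), (8670, x2, 22, rd, Ola), (8670, x2, 22, x2, Mo), (8670, x2, 22, x3, Dee), (8670, x2, 6, hr, Lee), (8670, x2, 6, rd, Ola), (8670, x2, 6, x2, Mo), (8670, x2, 6, x3, Dee), (9900, fin, 13, ops, Hal), (9900, hr, 13, ops, Hal), (9900, p3, 13, ops, Hal)}
Filtering on name ≠ Dee leaves {(8670, eng, 10, hr, Lee), (8670, eng, 10, rd, Ola), (8670, eng, 10, x2, Mo), (8670, eng, 14, hr, Lee), (8670, eng, 14, rd, Ola), (8670, eng, 14, x2, Mo), (8670, eng, 22, hr, Lee), (8670, eng, 22, rd, Ola), (8670, eng, 22, x2, Mo), (8670, eng, 6, hr, Lee), (8670, eng, 6, rd, Ola), (8670, eng, 6, x2, Mo), (8670, x2, 10, hr, Lee), (8670, x2, 10, rd, Ola), (8670, x2, 10, x2, Mo), (8670, x2, 14, hr, Lee), (8670, x2, 14, rd, Ola), (8670, x2, 14, x2, Mo), (8670, x2, 22, hr, Lee), (8670, x2, 22, rd, Ola), (8670, x2, 22, x2, Mo), (8670, x2, 6, hr, Lee), (8670, x2, 6, rd, Ola), (8670, x2, 6, x2, Mo), (9900, fin, 13, ops, Hal), (9900, hr, 13, ops, Hal), (9900, p3, 13, ops, Hal)}.
π_{mgr, budget, pid} gives {(10, 8670, eng), (10, 8670, x2), (13, 9900, fin), (13, 9900, hr), (13, 9900, p3), (14, 8670, eng), (14, 8670, x2), (22, 8670, eng), (22, 8670, x2), (6, 8670, eng), (6, 8670, x2)} (16 duplicate(s) eliminated).

{(10, 8670, eng), (10, 8670, x2), (13, 9900, fin), (13, 9900, hr), (13, 9900, p3), (14, 8670, eng), (14, 8670, x2), (22, 8670, eng), (22, 8670, x2), (6, 8670, eng), (6, 8670, x2)}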